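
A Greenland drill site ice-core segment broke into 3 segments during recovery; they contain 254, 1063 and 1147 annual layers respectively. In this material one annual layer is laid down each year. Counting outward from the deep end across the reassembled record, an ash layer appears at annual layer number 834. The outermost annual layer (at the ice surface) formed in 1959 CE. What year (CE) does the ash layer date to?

329 CE

Total annual layers = 254 + 1063 + 1147 = 2464.
The ash layer sits at annual layer 834 from the deep end, so 2464 − 834 = 1630 annual layers formed after it.
Counting back 1630 years from 1959 CE places the ash layer in 1959 − 1630 = 329 CE.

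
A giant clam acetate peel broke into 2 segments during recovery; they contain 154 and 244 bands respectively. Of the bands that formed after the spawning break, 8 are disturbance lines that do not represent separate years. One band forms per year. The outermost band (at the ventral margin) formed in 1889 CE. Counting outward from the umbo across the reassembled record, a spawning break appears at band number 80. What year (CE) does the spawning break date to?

1579 CE

Total bands = 154 + 244 = 398.
The spawning break sits at band 80 from the umbo, so 398 − 80 = 318 bands formed after it.
318 − 8 false = 310 true bands after the spawning break.
Counting back 310 years from 1889 CE places the spawning break in 1889 − 310 = 1579 CE.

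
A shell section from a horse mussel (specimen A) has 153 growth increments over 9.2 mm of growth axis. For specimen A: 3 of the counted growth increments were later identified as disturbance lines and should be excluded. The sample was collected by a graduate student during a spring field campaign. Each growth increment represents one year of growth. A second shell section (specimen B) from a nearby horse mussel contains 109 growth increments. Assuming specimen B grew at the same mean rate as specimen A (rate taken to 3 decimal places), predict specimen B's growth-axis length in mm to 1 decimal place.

Specimen A: after corrections the count is 153 − 3 = 150 growth increments.
A: 9.2 mm over 150 years gives 9.2 / 150 ≈ 0.061 mm/year.
B's length ≈ 0.061 × 109 = 6.6 mm.

6.6 mm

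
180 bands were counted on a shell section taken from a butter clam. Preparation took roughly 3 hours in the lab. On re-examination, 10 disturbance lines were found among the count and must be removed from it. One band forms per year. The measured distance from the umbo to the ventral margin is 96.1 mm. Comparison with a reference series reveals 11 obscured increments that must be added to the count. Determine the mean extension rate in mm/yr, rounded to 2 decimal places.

0.53 mm/yr

Adjusted count: 180 − 10 + 11 = 181 bands.
Mean rate = 96.1 mm / 181 years ≈ 0.53 mm/yr.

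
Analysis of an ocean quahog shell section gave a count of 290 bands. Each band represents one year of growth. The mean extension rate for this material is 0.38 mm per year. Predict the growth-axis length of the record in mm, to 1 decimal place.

110.2 mm

The record spans 290 years at 0.38 mm per year.
Length ≈ 0.38 × 290 = 110.2 mm.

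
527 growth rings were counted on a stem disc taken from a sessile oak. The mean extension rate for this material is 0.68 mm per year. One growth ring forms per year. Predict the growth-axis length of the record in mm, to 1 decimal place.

358.4 mm

The record spans 527 years at 0.68 mm per year.
527 years at 0.68 mm/year gives 0.68 × 527 = 358.4 mm.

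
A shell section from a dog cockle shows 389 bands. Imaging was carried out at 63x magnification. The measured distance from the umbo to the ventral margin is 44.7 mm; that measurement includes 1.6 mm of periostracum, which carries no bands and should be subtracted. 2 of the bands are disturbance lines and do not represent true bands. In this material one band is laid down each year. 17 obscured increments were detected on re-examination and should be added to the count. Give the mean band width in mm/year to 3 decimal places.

0.107 mm/year

True band count = 389 − 2 + 17 = 404.
The growth record spans 44.7 − 1.6 = 43.1 mm.
43.1 mm over 404 years gives 43.1 / 404 ≈ 0.107 mm/year.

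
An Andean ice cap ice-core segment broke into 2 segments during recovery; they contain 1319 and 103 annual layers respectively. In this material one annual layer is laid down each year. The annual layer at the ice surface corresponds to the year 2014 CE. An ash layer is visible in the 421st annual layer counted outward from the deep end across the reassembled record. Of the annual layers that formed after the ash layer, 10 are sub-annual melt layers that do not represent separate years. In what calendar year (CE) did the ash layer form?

1023 CE

Total annual layers = 1319 + 103 = 1422.
The ash layer sits at annual layer 421 from the deep end, so 1422 − 421 = 1001 annual layers formed after it.
1001 − 10 false = 991 true annual layers after the ash layer.
The annual layer at the ice surface is 2014 CE, so the ash layer dates to 2014 − 991 = 1023 CE.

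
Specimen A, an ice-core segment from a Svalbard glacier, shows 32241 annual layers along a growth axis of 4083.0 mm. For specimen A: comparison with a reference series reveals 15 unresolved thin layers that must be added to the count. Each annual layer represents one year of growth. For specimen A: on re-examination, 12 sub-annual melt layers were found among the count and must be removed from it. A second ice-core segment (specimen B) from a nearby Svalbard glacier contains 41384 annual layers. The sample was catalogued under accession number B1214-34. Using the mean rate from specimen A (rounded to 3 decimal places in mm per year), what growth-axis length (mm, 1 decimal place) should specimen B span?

5255.8 mm

Specimen A: after corrections the count is 32241 − 12 + 15 = 32244 annual layers.
A: Extension rate ≈ 4083.0 / 32244 = 0.127 mm per year.
B's length ≈ 0.127 × 41384 = 5255.8 mm.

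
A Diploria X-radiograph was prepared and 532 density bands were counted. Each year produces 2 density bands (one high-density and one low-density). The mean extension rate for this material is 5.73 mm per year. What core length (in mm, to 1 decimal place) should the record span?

1524.2 mm

With 2 density bands per year, 532 / 2 = 266 years.
266 years at 5.73 mm/year gives 5.73 × 266 = 1524.2 mm.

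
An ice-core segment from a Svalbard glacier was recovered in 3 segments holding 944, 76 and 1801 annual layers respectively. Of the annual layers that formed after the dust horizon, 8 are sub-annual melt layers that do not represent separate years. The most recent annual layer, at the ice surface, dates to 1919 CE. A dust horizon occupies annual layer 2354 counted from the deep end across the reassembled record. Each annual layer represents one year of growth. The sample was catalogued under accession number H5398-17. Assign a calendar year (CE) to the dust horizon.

1460 CE

Total annual layers = 944 + 76 + 1801 = 2821.
The dust horizon sits at annual layer 2354 from the deep end, so 2821 − 2354 = 467 annual layers formed after it.
Removing the 8 false annual layers leaves 467 − 8 = 459 true annual layers beyond the dust horizon.
Counting back 459 years from 1919 CE places the dust horizon in 1919 − 459 = 1460 CE.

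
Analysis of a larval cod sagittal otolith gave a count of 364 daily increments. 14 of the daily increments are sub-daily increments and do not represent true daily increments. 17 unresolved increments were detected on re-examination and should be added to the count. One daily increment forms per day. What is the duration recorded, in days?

After corrections the count is 364 − 14 + 17 = 367 daily increments.
With a one-to-one daily increment periodicity this is 367 days.

367 days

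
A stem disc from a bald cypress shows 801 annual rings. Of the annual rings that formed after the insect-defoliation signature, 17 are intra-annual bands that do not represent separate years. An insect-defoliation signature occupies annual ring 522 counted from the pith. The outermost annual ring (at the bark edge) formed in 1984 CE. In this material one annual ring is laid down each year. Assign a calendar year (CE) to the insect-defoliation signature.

The insect-defoliation signature sits at annual ring 522 from the pith, so 801 − 522 = 279 annual rings formed after it.
279 − 17 false = 262 true annual rings after the insect-defoliation signature.
1984 − 262 = 1722 CE.

1722 CE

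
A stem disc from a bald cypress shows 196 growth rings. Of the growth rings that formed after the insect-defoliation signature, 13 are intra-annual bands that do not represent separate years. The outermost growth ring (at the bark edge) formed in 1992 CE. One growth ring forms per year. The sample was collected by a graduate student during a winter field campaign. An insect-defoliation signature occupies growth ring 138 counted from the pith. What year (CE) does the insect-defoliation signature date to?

The insect-defoliation signature sits at growth ring 138 from the pith, so 196 − 138 = 58 growth rings formed after it.
Excluding 13 false growth rings: 58 − 13 = 45.
Counting back 45 years from 1992 CE places the insect-defoliation signature in 1992 − 45 = 1947 CE.

1947 CE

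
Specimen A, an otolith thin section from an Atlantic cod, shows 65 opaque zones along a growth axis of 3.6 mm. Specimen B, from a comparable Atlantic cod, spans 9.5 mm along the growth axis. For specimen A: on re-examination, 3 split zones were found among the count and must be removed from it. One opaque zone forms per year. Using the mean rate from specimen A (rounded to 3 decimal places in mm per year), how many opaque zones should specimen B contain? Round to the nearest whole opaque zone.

Specimen A: correcting the raw count gives 65 − 3 = 62 true opaque zones.
A: Extension rate ≈ 3.6 / 62 = 0.058 mm/yr.
B spans 9.5 / 0.058 = 163.79 years ≈ 164 opaque zones.

164 opaque zones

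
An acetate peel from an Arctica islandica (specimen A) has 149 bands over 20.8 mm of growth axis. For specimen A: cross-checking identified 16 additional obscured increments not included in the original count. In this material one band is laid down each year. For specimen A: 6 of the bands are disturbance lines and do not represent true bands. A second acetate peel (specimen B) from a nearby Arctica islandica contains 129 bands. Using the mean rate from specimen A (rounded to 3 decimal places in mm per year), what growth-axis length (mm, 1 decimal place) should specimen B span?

Specimen A: adjusted count: 149 − 6 + 16 = 159 bands.
A: Mean rate = 20.8 mm / 159 years ≈ 0.131 mm per year.
Length of B = 0.131 × 129 = 16.9 mm.

16.9 mm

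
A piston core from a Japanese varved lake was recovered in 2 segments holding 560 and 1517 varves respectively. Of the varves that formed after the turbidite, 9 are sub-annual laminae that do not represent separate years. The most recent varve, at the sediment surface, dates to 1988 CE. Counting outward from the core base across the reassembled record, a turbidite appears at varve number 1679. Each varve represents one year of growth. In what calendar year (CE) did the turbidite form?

1599 CE

Total varves = 560 + 1517 = 2077.
Between varve 1679 and the sediment surface there are 2077 − 1679 = 398 varves.
Excluding 9 false varves: 398 − 9 = 389.
Counting back 389 years from 1988 CE places the turbidite in 1988 − 389 = 1599 CE.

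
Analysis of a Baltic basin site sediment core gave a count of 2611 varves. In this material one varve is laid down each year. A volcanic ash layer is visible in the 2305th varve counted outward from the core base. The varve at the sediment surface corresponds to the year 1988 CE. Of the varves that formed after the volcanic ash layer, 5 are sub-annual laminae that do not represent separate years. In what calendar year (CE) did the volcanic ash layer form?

1687 CE

The volcanic ash layer sits at varve 2305 from the core base, so 2611 − 2305 = 306 varves formed after it.
Removing the 5 false varves leaves 306 − 5 = 301 true varves beyond the volcanic ash layer.
1988 − 301 = 1687 CE.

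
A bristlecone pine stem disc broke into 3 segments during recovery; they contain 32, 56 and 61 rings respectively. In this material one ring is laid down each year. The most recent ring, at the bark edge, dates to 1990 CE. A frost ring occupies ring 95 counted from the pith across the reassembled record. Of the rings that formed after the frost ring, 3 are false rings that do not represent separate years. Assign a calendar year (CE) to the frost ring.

Total rings = 32 + 56 + 61 = 149.
The frost ring sits at ring 95 from the pith, so 149 − 95 = 54 rings formed after it.
Excluding 3 false rings: 54 − 3 = 51.
1990 − 51 = 1939 CE.

1939 CE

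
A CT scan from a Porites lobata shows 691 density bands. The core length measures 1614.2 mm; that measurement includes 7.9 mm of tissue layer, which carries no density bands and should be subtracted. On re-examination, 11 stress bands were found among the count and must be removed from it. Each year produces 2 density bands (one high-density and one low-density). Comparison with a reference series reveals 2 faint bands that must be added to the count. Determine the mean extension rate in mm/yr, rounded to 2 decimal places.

Adjusted count: 691 − 11 + 2 = 682 density bands.
With 2 density bands per year, 682 / 2 = 341 years.
Removing the 7.9 mm offcut leaves 1614.2 − 7.9 = 1606.3 mm.
Extension rate ≈ 1606.3 / 341 = 4.71 mm/yr.

4.71 mm/yr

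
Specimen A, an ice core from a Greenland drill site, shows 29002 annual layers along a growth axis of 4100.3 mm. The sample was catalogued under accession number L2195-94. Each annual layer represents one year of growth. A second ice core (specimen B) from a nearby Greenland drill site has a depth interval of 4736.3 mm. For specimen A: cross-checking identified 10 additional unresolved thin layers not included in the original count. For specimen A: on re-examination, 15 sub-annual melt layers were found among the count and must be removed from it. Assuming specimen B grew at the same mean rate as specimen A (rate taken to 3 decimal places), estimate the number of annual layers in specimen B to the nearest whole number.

33591 annual layers

Specimen A: adjusted count: 29002 − 15 + 10 = 28997 annual layers.
A: Mean rate = 4100.3 mm / 28997 years ≈ 0.141 mm per year.
Specimen B: 4736.3 mm / 0.141 mm per year = 33590.78 years ≈ 33591 annual layers.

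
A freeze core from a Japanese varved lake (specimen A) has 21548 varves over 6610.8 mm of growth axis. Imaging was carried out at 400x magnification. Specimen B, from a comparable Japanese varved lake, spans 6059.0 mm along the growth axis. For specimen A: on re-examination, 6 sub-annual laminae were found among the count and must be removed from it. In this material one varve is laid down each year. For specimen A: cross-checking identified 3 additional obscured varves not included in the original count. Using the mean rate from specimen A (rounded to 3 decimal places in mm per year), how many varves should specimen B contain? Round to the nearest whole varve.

Specimen A: correcting the raw count gives 21548 − 6 + 3 = 21545 true varves.
A: Extension rate ≈ 6610.8 / 21545 = 0.307 mm/yr.
For B, 6059.0 / 0.307 = 19736.16 years ≈ 19736 varves.

19736 varves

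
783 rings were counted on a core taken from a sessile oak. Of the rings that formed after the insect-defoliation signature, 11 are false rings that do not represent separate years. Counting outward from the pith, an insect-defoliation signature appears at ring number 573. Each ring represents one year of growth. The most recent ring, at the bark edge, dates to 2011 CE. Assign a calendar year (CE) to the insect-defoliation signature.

Between ring 573 and the bark edge there are 783 − 573 = 210 rings.
Excluding 11 false rings: 210 − 11 = 199.
2011 − 199 = 1812 CE.

1812 CE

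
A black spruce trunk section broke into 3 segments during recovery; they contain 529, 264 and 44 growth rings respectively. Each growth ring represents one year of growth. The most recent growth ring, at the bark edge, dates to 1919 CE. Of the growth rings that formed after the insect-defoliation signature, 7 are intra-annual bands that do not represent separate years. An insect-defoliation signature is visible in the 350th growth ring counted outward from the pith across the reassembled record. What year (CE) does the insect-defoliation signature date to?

Total growth rings = 529 + 264 + 44 = 837.
The insect-defoliation signature sits at growth ring 350 from the pith, so 837 − 350 = 487 growth rings formed after it.
Removing the 7 false growth rings leaves 487 − 7 = 480 true growth rings beyond the insect-defoliation signature.
Counting back 480 years from 1919 CE places the insect-defoliation signature in 1919 − 480 = 1439 CE.

1439 CE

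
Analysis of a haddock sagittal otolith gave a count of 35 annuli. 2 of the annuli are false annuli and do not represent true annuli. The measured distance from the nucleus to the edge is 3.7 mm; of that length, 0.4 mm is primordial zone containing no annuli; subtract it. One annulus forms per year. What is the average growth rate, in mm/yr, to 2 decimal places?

True annulus count = 35 − 2 = 33.
The growth record spans 3.7 − 0.4 = 3.3 mm.
Extension rate ≈ 3.3 / 33 = 0.10 mm/yr.

0.10 mm/yr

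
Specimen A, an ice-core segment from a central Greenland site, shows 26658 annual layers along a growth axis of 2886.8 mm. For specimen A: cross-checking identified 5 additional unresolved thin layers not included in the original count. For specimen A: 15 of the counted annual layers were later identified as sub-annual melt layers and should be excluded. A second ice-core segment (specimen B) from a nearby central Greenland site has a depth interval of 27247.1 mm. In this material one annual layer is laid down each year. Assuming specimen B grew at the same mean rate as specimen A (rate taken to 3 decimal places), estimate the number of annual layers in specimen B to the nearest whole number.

Specimen A: true annual layer count = 26658 − 15 + 5 = 26648.
A: Extension rate ≈ 2886.8 / 26648 = 0.108 mm/yr.
Specimen B: 27247.1 mm / 0.108 mm per year = 252287.96 years ≈ 252288 annual layers.

252288 annual layers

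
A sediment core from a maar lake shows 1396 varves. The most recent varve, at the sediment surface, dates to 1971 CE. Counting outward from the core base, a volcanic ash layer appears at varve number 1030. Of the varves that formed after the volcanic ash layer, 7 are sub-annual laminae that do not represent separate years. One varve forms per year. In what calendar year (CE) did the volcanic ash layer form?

1396 − 1030 = 366 varves lie beyond the volcanic ash layer toward the sediment surface.
366 − 7 false = 359 true varves after the volcanic ash layer.
The varve at the sediment surface is 1971 CE, so the volcanic ash layer dates to 1971 − 359 = 1612 CE.

1612 CE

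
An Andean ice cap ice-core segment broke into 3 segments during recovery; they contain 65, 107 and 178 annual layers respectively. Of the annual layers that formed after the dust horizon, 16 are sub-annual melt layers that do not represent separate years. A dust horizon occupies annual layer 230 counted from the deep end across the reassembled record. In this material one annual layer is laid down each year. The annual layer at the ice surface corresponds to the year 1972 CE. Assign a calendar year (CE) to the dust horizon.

Total annual layers = 65 + 107 + 178 = 350.
350 − 230 = 120 annual layers lie beyond the dust horizon toward the ice surface.
120 − 16 false = 104 true annual layers after the dust horizon.
Counting back 104 years from 1972 CE places the dust horizon in 1972 − 104 = 1868 CE.

1868 CE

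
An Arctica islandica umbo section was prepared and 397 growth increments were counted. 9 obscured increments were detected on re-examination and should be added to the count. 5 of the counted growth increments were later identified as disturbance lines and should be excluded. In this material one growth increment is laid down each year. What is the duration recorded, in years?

Adjusted count: 397 − 5 + 9 = 401 growth increments.
One growth increment per year makes the duration 401 years.

401 yr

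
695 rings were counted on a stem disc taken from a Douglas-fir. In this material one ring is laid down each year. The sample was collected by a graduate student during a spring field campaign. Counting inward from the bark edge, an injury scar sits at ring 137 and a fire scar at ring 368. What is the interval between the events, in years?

368 − 137 = 231 rings lie between the two events.
At one ring per year, 231 years elapsed between them.

231 yr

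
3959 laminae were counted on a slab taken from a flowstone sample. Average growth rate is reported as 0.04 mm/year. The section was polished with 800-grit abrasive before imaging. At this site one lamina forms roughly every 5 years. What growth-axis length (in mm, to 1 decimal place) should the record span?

791.8 mm

At 5 years per lamina, 3959 × 5 = 19795 years.
Length ≈ 0.04 × 19795 = 791.8 mm.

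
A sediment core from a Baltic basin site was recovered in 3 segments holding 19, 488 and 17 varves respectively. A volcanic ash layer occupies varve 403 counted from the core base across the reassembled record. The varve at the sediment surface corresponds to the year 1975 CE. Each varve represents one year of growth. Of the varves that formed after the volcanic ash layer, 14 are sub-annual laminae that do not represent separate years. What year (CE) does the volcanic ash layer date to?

Total varves = 19 + 488 + 17 = 524.
The volcanic ash layer sits at varve 403 from the core base, so 524 − 403 = 121 varves formed after it.
121 − 14 false = 107 true varves after the volcanic ash layer.
1975 − 107 = 1868 CE.

1868 CE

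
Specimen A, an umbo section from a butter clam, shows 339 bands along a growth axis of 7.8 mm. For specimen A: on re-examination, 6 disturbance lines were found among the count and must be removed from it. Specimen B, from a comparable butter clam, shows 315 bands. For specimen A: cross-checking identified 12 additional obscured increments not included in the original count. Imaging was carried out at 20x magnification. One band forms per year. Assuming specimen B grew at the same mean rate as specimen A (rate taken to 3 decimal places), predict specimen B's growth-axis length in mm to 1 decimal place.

7.2 mm

Specimen A: correcting the raw count gives 339 − 6 + 12 = 345 true bands.
A: Extension rate ≈ 7.8 / 345 = 0.023 mm/year.
For B, 0.023 mm/year × 315 years = 7.2 mm.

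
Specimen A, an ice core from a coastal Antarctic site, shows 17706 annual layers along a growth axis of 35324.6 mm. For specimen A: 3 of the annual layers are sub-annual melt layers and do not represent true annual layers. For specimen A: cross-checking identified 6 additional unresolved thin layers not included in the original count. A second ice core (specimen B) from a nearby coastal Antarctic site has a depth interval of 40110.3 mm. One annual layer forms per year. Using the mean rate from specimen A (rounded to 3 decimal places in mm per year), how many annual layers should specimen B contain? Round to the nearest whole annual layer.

20105 annual layers

Specimen A: true annual layer count = 17706 − 3 + 6 = 17709.
A: 35324.6 mm over 17709 years gives 35324.6 / 17709 ≈ 1.995 mm per year.
Specimen B: 40110.3 mm / 1.995 mm per year = 20105.41 years ≈ 20105 annual layers.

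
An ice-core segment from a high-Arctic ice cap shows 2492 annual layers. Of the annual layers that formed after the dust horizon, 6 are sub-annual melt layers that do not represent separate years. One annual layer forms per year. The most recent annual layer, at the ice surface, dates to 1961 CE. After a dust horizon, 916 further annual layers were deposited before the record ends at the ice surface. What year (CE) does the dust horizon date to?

1051 CE

916 annual layers formed after the dust horizon.
Excluding 6 false annual layers: 916 − 6 = 910.
The annual layer at the ice surface is 1961 CE, so the dust horizon dates to 1961 − 910 = 1051 CE.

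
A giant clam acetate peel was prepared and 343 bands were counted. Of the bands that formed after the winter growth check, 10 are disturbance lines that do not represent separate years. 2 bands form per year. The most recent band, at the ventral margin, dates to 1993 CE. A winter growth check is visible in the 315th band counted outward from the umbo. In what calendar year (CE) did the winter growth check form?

1984 CE

343 − 315 = 28 bands lie beyond the winter growth check toward the ventral margin.
Removing the 10 false bands leaves 28 − 10 = 18 true bands beyond the winter growth check.
Dividing by 2 bands per year: 18 / 2 = 9 years.
1993 − 9 = 1984 CE.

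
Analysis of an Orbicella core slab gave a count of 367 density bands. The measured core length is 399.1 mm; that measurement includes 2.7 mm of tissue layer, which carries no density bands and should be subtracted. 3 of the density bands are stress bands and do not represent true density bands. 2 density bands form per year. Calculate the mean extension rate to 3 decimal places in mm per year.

2.178 mm per year

Adjusted count: 367 − 3 = 364 density bands.
With 2 density bands per year, 364 / 2 = 182 years.
Removing the 2.7 mm offcut leaves 399.1 − 2.7 = 396.4 mm.
Mean rate = 396.4 mm / 182 years ≈ 2.178 mm per year.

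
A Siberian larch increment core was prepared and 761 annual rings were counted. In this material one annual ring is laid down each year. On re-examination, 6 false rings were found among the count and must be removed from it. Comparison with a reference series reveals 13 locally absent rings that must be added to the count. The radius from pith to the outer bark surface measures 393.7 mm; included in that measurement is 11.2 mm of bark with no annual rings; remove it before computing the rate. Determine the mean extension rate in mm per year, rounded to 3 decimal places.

0.498 mm per year

After corrections the count is 761 − 6 + 13 = 768 annual rings.
Net length = 393.7 − 11.2 = 382.5 mm.
Mean rate = 382.5 mm / 768 years ≈ 0.498 mm per year.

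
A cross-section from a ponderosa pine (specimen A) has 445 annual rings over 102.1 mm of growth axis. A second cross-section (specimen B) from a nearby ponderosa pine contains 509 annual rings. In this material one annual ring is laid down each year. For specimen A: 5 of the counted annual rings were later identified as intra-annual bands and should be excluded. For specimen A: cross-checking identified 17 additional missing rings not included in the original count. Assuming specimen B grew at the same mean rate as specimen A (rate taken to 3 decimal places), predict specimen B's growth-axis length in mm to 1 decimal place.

113.5 mm

Specimen A: correcting the raw count gives 445 − 5 + 17 = 457 true annual rings.
A: 102.1 mm over 457 years gives 102.1 / 457 ≈ 0.223 mm/yr.
B's length ≈ 0.223 × 509 = 113.5 mm.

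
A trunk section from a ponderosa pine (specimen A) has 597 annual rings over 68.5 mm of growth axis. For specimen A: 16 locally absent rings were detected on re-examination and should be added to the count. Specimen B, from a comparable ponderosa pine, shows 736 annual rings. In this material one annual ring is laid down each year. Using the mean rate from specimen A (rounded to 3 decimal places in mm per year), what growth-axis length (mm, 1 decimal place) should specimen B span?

Specimen A: correcting the raw count gives 597 + 16 = 613 true annual rings.
A: Mean rate = 68.5 mm / 613 years ≈ 0.112 mm/yr.
B's length ≈ 0.112 × 736 = 82.4 mm.

82.4 mm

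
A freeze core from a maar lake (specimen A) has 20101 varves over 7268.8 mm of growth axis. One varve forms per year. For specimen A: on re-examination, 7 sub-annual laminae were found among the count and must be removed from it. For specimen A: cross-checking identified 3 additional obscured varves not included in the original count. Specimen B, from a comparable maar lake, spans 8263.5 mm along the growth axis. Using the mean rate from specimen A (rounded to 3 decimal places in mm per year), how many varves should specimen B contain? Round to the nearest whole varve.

22827 varves

Specimen A: true varve count = 20101 − 7 + 3 = 20097.
A: 7268.8 mm over 20097 years gives 7268.8 / 20097 ≈ 0.362 mm/yr.
For B, 8263.5 / 0.362 = 22827.35 years ≈ 22827 varves.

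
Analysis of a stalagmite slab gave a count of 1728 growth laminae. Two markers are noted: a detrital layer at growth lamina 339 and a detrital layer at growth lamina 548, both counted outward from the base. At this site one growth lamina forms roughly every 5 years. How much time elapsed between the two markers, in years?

Separation: 548 − 339 = 209 growth laminae.
At 5 years per growth lamina, 209 × 5 = 1045 years.

1045 years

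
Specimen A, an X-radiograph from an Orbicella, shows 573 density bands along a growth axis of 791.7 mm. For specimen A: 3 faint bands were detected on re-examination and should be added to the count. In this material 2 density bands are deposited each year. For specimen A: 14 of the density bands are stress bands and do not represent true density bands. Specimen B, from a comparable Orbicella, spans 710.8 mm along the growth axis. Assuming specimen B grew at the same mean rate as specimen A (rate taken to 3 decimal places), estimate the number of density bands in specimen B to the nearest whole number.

505 density bands

Specimen A: adjusted count: 573 − 14 + 3 = 562 density bands.
Specimen A: with 2 density bands per year, 562 / 2 = 281 years.
A: Extension rate ≈ 791.7 / 281 = 2.817 mm/year.
For B, 710.8 / 2.817 = 252.33 years; at 2 density bands per year that is 252.33 × 2 ≈ 505 density bands.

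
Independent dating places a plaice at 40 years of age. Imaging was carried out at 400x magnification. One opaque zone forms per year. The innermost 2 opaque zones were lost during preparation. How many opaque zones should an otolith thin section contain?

One opaque zone per year gives 40 opaque zones over 40 years.
40 − 2 missed = 38 opaque zones expected in the prepared section.

38 opaque zones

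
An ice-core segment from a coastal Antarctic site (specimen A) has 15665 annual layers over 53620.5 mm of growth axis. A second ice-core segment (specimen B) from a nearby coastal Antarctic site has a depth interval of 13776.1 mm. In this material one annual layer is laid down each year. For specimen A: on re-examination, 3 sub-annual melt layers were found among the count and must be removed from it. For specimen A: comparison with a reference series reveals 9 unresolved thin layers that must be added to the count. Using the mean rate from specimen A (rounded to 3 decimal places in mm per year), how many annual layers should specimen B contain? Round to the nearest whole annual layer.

Specimen A: adjusted count: 15665 − 3 + 9 = 15671 annual layers.
A: Mean rate = 53620.5 mm / 15671 years ≈ 3.422 mm/yr.
Specimen B: 13776.1 mm / 3.422 mm per year = 4025.75 years ≈ 4026 annual layers.

4026 annual layers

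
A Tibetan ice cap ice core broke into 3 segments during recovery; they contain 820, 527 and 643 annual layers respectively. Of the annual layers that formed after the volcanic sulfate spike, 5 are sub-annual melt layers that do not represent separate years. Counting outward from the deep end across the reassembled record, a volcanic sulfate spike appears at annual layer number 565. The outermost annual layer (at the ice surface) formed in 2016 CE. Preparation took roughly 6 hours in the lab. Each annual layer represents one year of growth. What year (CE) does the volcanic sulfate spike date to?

596 CE

Total annual layers = 820 + 527 + 643 = 1990.
The volcanic sulfate spike sits at annual layer 565 from the deep end, so 1990 − 565 = 1425 annual layers formed after it.
1425 − 5 false = 1420 true annual layers after the volcanic sulfate spike.
Counting back 1420 years from 2016 CE places the volcanic sulfate spike in 2016 − 1420 = 596 CE.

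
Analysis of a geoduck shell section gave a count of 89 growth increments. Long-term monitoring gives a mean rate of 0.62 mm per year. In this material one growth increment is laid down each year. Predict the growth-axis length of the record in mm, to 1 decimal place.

55.2 mm

The record spans 89 years at 0.62 mm per year.
89 years at 0.62 mm/year gives 0.62 × 89 = 55.2 mm.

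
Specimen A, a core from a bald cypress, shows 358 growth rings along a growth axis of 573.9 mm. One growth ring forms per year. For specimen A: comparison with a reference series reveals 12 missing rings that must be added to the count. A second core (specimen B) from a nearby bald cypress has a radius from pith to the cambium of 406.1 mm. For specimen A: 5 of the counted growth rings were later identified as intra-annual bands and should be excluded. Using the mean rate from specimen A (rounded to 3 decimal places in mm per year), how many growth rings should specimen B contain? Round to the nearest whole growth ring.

Specimen A: true growth ring count = 358 − 5 + 12 = 365.
A: 573.9 mm over 365 years gives 573.9 / 365 ≈ 1.572 mm/yr.
For B, 406.1 / 1.572 = 258.33 years ≈ 258 growth rings.

258 growth rings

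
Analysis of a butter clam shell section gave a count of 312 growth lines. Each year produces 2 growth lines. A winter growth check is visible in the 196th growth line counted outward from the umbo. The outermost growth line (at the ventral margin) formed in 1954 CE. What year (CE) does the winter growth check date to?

1896 CE

Between growth line 196 and the ventral margin there are 312 − 196 = 116 growth lines.
Dividing by 2 growth lines per year: 116 / 2 = 58 years.
The growth line at the ventral margin is 1954 CE, so the winter growth check dates to 1954 − 58 = 1896 CE.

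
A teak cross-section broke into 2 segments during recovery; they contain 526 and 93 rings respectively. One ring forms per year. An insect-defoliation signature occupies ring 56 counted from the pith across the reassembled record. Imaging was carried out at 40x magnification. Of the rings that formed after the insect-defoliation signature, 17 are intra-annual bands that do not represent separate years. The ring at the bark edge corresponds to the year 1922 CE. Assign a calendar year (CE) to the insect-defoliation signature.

1376 CE

Total rings = 526 + 93 = 619.
The insect-defoliation signature sits at ring 56 from the pith, so 619 − 56 = 563 rings formed after it.
Excluding 17 false rings: 563 − 17 = 546.
1922 − 546 = 1376 CE.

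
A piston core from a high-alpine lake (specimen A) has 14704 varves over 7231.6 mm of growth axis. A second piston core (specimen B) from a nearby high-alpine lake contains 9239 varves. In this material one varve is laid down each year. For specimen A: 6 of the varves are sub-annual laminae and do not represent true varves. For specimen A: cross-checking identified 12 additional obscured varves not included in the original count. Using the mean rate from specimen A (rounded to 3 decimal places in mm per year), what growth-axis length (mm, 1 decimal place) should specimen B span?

Specimen A: adjusted count: 14704 − 6 + 12 = 14710 varves.
A: 7231.6 mm over 14710 years gives 7231.6 / 14710 ≈ 0.492 mm/year.
Length of B = 0.492 × 9239 = 4545.6 mm.

4545.6 mm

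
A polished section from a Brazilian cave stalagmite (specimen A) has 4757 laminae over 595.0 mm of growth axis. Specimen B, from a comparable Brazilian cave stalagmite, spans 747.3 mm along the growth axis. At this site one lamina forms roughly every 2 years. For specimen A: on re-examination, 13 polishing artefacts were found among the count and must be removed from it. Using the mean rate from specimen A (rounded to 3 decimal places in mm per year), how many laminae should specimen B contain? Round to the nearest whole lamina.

5931 laminae

Specimen A: true lamina count = 4757 − 13 = 4744.
Specimen A: multiplying by 2 years per lamina: 4744 × 2 = 9488 years.
A: Mean rate = 595.0 mm / 9488 years ≈ 0.063 mm/year.
B spans 747.3 / 0.063 = 11861.90 years; at 2 years per lamina that is 11861.90 / 2 ≈ 5931 laminae.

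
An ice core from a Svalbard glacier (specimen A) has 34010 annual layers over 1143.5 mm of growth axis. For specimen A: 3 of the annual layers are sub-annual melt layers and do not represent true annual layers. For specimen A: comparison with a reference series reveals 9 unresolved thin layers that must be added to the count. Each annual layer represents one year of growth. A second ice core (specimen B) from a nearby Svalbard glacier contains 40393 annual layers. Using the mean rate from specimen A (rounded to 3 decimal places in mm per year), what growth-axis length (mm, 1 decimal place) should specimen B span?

1373.4 mm

Specimen A: adjusted count: 34010 − 3 + 9 = 34016 annual layers.
A: 1143.5 mm over 34016 years gives 1143.5 / 34016 ≈ 0.034 mm per year.
For B, 0.034 mm/year × 40393 years = 1373.4 mm.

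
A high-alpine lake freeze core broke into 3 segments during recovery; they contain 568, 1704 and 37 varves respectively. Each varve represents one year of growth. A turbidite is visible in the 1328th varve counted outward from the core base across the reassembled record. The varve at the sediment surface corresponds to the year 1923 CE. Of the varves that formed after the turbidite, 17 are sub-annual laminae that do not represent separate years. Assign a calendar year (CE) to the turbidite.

959 CE

Total varves = 568 + 1704 + 37 = 2309.
Between varve 1328 and the sediment surface there are 2309 − 1328 = 981 varves.
Removing the 17 false varves leaves 981 − 17 = 964 true varves beyond the turbidite.
1923 − 964 = 959 CE.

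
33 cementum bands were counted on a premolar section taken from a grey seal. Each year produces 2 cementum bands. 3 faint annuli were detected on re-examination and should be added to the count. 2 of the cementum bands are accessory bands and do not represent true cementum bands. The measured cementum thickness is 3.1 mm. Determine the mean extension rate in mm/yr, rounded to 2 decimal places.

Adjusted count: 33 − 2 + 3 = 34 cementum bands.
With 2 cementum bands per year, 34 / 2 = 17 years.
Mean rate = 3.1 mm / 17 years ≈ 0.18 mm/yr.

0.18 mm/yr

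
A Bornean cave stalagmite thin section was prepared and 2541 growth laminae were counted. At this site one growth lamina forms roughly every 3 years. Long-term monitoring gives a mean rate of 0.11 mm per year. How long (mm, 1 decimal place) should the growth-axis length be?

838.5 mm

At 3 years per growth lamina, 2541 × 3 = 7623 years.
7623 years at 0.11 mm/year gives 0.11 × 7623 = 838.5 mm.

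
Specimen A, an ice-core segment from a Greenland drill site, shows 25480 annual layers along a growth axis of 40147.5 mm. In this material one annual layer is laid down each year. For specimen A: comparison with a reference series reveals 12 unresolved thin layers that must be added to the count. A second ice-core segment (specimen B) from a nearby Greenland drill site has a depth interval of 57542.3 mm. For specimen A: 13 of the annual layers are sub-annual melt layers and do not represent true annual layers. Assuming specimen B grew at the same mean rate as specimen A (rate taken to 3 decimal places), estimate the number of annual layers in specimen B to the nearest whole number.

Specimen A: after corrections the count is 25480 − 13 + 12 = 25479 annual layers.
A: Mean rate = 40147.5 mm / 25479 years ≈ 1.576 mm per year.
B spans 57542.3 / 1.576 = 36511.61 years ≈ 36512 annual layers.

36512 annual layers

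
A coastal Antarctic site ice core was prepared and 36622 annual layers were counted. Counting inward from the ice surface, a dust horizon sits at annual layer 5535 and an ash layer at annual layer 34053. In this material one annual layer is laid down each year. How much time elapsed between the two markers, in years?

28518 years

34053 − 5535 = 28518 annual layers lie between the two events.
One annual layer per year makes the interval 28518 years.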